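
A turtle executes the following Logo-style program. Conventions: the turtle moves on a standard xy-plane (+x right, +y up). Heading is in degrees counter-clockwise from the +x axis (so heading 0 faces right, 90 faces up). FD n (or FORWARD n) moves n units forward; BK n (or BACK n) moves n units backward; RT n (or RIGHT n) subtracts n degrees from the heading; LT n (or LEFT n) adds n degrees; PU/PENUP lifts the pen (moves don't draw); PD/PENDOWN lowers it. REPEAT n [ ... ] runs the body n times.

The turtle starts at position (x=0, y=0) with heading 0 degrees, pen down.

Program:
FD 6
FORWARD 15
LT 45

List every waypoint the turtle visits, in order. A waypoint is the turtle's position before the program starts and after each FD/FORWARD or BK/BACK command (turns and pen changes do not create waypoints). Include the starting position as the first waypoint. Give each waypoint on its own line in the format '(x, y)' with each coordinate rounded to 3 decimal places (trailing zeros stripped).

Answer: (0, 0)
(6, 0)
(21, 0)

Derivation:
Executing turtle program step by step:
Start: pos=(0,0), heading=0, pen down
FD 6: (0,0) -> (6,0) [heading=0, draw]
FD 15: (6,0) -> (21,0) [heading=0, draw]
LT 45: heading 0 -> 45
Final: pos=(21,0), heading=45, 2 segment(s) drawn
Waypoints (3 total):
(0, 0)
(6, 0)
(21, 0)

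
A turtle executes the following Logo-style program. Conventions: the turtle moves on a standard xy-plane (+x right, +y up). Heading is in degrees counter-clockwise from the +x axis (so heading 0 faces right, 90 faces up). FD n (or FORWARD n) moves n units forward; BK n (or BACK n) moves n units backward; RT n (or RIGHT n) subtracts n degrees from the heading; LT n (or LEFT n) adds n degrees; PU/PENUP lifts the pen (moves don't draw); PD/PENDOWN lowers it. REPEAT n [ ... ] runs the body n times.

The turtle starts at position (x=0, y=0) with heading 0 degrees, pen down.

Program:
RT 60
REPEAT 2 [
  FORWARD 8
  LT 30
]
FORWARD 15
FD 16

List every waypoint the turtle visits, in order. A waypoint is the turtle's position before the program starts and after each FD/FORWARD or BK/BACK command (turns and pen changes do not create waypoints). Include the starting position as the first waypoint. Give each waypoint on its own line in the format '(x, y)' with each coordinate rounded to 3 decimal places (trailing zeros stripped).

Executing turtle program step by step:
Start: pos=(0,0), heading=0, pen down
RT 60: heading 0 -> 300
REPEAT 2 [
  -- iteration 1/2 --
  FD 8: (0,0) -> (4,-6.928) [heading=300, draw]
  LT 30: heading 300 -> 330
  -- iteration 2/2 --
  FD 8: (4,-6.928) -> (10.928,-10.928) [heading=330, draw]
  LT 30: heading 330 -> 0
]
FD 15: (10.928,-10.928) -> (25.928,-10.928) [heading=0, draw]
FD 16: (25.928,-10.928) -> (41.928,-10.928) [heading=0, draw]
Final: pos=(41.928,-10.928), heading=0, 4 segment(s) drawn
Waypoints (5 total):
(0, 0)
(4, -6.928)
(10.928, -10.928)
(25.928, -10.928)
(41.928, -10.928)

Answer: (0, 0)
(4, -6.928)
(10.928, -10.928)
(25.928, -10.928)
(41.928, -10.928)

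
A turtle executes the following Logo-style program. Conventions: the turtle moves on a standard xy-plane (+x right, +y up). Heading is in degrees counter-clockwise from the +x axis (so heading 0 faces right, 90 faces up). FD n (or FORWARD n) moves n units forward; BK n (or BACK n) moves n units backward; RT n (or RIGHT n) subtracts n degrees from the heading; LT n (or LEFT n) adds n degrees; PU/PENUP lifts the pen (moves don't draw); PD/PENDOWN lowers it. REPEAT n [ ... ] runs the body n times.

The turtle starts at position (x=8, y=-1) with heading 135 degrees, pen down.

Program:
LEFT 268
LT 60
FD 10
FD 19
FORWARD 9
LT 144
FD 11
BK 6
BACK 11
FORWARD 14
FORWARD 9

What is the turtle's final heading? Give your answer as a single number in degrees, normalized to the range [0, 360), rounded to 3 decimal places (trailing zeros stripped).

Answer: 247

Derivation:
Executing turtle program step by step:
Start: pos=(8,-1), heading=135, pen down
LT 268: heading 135 -> 43
LT 60: heading 43 -> 103
FD 10: (8,-1) -> (5.75,8.744) [heading=103, draw]
FD 19: (5.75,8.744) -> (1.476,27.257) [heading=103, draw]
FD 9: (1.476,27.257) -> (-0.548,36.026) [heading=103, draw]
LT 144: heading 103 -> 247
FD 11: (-0.548,36.026) -> (-4.846,25.901) [heading=247, draw]
BK 6: (-4.846,25.901) -> (-2.502,31.424) [heading=247, draw]
BK 11: (-2.502,31.424) -> (1.796,41.549) [heading=247, draw]
FD 14: (1.796,41.549) -> (-3.674,28.662) [heading=247, draw]
FD 9: (-3.674,28.662) -> (-7.191,20.377) [heading=247, draw]
Final: pos=(-7.191,20.377), heading=247, 8 segment(s) drawn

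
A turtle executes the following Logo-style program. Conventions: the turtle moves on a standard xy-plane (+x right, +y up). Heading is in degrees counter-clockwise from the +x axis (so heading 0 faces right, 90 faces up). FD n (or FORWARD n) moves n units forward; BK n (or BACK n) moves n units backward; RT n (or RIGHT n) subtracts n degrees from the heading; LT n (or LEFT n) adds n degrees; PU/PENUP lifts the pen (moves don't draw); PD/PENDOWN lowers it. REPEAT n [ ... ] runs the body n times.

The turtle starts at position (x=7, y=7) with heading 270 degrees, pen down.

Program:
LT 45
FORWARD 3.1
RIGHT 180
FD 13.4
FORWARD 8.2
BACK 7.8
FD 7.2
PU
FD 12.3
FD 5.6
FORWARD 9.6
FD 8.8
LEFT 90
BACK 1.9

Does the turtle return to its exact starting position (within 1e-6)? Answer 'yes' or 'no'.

Executing turtle program step by step:
Start: pos=(7,7), heading=270, pen down
LT 45: heading 270 -> 315
FD 3.1: (7,7) -> (9.192,4.808) [heading=315, draw]
RT 180: heading 315 -> 135
FD 13.4: (9.192,4.808) -> (-0.283,14.283) [heading=135, draw]
FD 8.2: (-0.283,14.283) -> (-6.081,20.081) [heading=135, draw]
BK 7.8: (-6.081,20.081) -> (-0.566,14.566) [heading=135, draw]
FD 7.2: (-0.566,14.566) -> (-5.657,19.657) [heading=135, draw]
PU: pen up
FD 12.3: (-5.657,19.657) -> (-14.355,28.355) [heading=135, move]
FD 5.6: (-14.355,28.355) -> (-18.314,32.314) [heading=135, move]
FD 9.6: (-18.314,32.314) -> (-25.103,39.103) [heading=135, move]
FD 8.8: (-25.103,39.103) -> (-31.325,45.325) [heading=135, move]
LT 90: heading 135 -> 225
BK 1.9: (-31.325,45.325) -> (-29.982,46.669) [heading=225, move]
Final: pos=(-29.982,46.669), heading=225, 5 segment(s) drawn

Start position: (7, 7)
Final position: (-29.982, 46.669)
Distance = 54.233; >= 1e-6 -> NOT closed

Answer: no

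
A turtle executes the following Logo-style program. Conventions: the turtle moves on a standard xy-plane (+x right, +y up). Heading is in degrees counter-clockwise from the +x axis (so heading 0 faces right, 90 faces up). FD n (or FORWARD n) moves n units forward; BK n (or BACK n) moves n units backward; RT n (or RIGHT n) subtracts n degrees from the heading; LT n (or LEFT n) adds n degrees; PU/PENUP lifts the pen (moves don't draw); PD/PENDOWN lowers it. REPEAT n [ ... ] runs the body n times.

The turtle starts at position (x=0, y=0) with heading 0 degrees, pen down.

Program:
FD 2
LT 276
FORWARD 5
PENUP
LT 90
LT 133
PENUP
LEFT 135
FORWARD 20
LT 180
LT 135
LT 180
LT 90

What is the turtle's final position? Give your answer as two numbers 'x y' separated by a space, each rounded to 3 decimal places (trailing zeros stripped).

Answer: 3.918 -24.924

Derivation:
Executing turtle program step by step:
Start: pos=(0,0), heading=0, pen down
FD 2: (0,0) -> (2,0) [heading=0, draw]
LT 276: heading 0 -> 276
FD 5: (2,0) -> (2.523,-4.973) [heading=276, draw]
PU: pen up
LT 90: heading 276 -> 6
LT 133: heading 6 -> 139
PU: pen up
LT 135: heading 139 -> 274
FD 20: (2.523,-4.973) -> (3.918,-24.924) [heading=274, move]
LT 180: heading 274 -> 94
LT 135: heading 94 -> 229
LT 180: heading 229 -> 49
LT 90: heading 49 -> 139
Final: pos=(3.918,-24.924), heading=139, 2 segment(s) drawn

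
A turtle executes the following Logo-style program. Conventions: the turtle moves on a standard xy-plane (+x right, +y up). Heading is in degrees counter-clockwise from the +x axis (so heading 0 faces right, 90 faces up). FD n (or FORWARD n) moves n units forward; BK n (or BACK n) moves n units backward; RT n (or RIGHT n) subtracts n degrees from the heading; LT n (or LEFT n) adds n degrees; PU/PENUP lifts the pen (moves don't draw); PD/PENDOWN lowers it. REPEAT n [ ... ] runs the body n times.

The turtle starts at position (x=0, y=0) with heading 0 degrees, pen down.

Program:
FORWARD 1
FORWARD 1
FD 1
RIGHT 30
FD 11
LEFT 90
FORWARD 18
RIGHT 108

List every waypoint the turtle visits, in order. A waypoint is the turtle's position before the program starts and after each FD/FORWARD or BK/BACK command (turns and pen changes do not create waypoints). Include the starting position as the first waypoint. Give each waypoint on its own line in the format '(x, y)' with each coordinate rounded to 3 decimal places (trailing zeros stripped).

Executing turtle program step by step:
Start: pos=(0,0), heading=0, pen down
FD 1: (0,0) -> (1,0) [heading=0, draw]
FD 1: (1,0) -> (2,0) [heading=0, draw]
FD 1: (2,0) -> (3,0) [heading=0, draw]
RT 30: heading 0 -> 330
FD 11: (3,0) -> (12.526,-5.5) [heading=330, draw]
LT 90: heading 330 -> 60
FD 18: (12.526,-5.5) -> (21.526,10.088) [heading=60, draw]
RT 108: heading 60 -> 312
Final: pos=(21.526,10.088), heading=312, 5 segment(s) drawn
Waypoints (6 total):
(0, 0)
(1, 0)
(2, 0)
(3, 0)
(12.526, -5.5)
(21.526, 10.088)

Answer: (0, 0)
(1, 0)
(2, 0)
(3, 0)
(12.526, -5.5)
(21.526, 10.088)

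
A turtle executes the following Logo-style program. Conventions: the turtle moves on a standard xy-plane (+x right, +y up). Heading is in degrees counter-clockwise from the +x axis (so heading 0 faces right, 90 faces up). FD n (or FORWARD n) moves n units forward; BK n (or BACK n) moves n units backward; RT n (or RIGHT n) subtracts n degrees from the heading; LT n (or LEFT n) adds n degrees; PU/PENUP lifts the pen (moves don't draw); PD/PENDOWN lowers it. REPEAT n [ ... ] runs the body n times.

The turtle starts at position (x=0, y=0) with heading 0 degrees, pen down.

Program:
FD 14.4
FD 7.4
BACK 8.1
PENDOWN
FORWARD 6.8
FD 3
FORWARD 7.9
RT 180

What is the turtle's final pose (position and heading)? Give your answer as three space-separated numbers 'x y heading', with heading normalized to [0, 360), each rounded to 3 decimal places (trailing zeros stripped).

Executing turtle program step by step:
Start: pos=(0,0), heading=0, pen down
FD 14.4: (0,0) -> (14.4,0) [heading=0, draw]
FD 7.4: (14.4,0) -> (21.8,0) [heading=0, draw]
BK 8.1: (21.8,0) -> (13.7,0) [heading=0, draw]
PD: pen down
FD 6.8: (13.7,0) -> (20.5,0) [heading=0, draw]
FD 3: (20.5,0) -> (23.5,0) [heading=0, draw]
FD 7.9: (23.5,0) -> (31.4,0) [heading=0, draw]
RT 180: heading 0 -> 180
Final: pos=(31.4,0), heading=180, 6 segment(s) drawn

Answer: 31.4 0 180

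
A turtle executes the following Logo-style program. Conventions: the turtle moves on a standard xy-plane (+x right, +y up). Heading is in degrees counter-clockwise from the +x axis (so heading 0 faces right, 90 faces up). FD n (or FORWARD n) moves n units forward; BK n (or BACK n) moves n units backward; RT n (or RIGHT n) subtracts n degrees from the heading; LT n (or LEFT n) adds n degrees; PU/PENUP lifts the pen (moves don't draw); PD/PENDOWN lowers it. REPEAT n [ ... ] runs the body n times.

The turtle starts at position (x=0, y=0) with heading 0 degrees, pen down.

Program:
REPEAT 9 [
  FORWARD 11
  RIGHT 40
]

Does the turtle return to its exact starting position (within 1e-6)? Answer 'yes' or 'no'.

Executing turtle program step by step:
Start: pos=(0,0), heading=0, pen down
REPEAT 9 [
  -- iteration 1/9 --
  FD 11: (0,0) -> (11,0) [heading=0, draw]
  RT 40: heading 0 -> 320
  -- iteration 2/9 --
  FD 11: (11,0) -> (19.426,-7.071) [heading=320, draw]
  RT 40: heading 320 -> 280
  -- iteration 3/9 --
  FD 11: (19.426,-7.071) -> (21.337,-17.904) [heading=280, draw]
  RT 40: heading 280 -> 240
  -- iteration 4/9 --
  FD 11: (21.337,-17.904) -> (15.837,-27.43) [heading=240, draw]
  RT 40: heading 240 -> 200
  -- iteration 5/9 --
  FD 11: (15.837,-27.43) -> (5.5,-31.192) [heading=200, draw]
  RT 40: heading 200 -> 160
  -- iteration 6/9 --
  FD 11: (5.5,-31.192) -> (-4.837,-27.43) [heading=160, draw]
  RT 40: heading 160 -> 120
  -- iteration 7/9 --
  FD 11: (-4.837,-27.43) -> (-10.337,-17.904) [heading=120, draw]
  RT 40: heading 120 -> 80
  -- iteration 8/9 --
  FD 11: (-10.337,-17.904) -> (-8.426,-7.071) [heading=80, draw]
  RT 40: heading 80 -> 40
  -- iteration 9/9 --
  FD 11: (-8.426,-7.071) -> (0,0) [heading=40, draw]
  RT 40: heading 40 -> 0
]
Final: pos=(0,0), heading=0, 9 segment(s) drawn

Start position: (0, 0)
Final position: (0, 0)
Distance = 0; < 1e-6 -> CLOSED

Answer: yes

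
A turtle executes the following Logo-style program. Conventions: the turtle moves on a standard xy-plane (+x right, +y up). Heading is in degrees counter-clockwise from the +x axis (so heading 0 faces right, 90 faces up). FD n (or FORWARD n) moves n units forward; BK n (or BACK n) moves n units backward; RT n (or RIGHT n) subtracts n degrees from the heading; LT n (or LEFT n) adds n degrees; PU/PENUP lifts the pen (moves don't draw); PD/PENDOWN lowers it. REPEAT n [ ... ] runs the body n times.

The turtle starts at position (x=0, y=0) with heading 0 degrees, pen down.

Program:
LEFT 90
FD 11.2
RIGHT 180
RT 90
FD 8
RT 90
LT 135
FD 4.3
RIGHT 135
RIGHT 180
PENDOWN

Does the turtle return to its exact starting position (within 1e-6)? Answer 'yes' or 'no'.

Executing turtle program step by step:
Start: pos=(0,0), heading=0, pen down
LT 90: heading 0 -> 90
FD 11.2: (0,0) -> (0,11.2) [heading=90, draw]
RT 180: heading 90 -> 270
RT 90: heading 270 -> 180
FD 8: (0,11.2) -> (-8,11.2) [heading=180, draw]
RT 90: heading 180 -> 90
LT 135: heading 90 -> 225
FD 4.3: (-8,11.2) -> (-11.041,8.159) [heading=225, draw]
RT 135: heading 225 -> 90
RT 180: heading 90 -> 270
PD: pen down
Final: pos=(-11.041,8.159), heading=270, 3 segment(s) drawn

Start position: (0, 0)
Final position: (-11.041, 8.159)
Distance = 13.728; >= 1e-6 -> NOT closed

Answer: no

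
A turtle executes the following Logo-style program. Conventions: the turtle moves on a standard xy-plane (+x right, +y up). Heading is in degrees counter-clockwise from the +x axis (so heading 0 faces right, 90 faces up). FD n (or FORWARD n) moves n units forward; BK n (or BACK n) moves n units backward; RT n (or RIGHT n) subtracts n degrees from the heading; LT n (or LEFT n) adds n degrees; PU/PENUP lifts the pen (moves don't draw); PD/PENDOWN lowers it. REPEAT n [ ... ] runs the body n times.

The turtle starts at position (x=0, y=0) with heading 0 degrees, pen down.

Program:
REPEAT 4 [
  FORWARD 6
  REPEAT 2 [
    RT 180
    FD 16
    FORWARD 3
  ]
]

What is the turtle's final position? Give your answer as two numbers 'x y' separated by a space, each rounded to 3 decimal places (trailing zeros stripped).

Answer: 24 0

Derivation:
Executing turtle program step by step:
Start: pos=(0,0), heading=0, pen down
REPEAT 4 [
  -- iteration 1/4 --
  FD 6: (0,0) -> (6,0) [heading=0, draw]
  REPEAT 2 [
    -- iteration 1/2 --
    RT 180: heading 0 -> 180
    FD 16: (6,0) -> (-10,0) [heading=180, draw]
    FD 3: (-10,0) -> (-13,0) [heading=180, draw]
    -- iteration 2/2 --
    RT 180: heading 180 -> 0
    FD 16: (-13,0) -> (3,0) [heading=0, draw]
    FD 3: (3,0) -> (6,0) [heading=0, draw]
  ]
  -- iteration 2/4 --
  FD 6: (6,0) -> (12,0) [heading=0, draw]
  REPEAT 2 [
    -- iteration 1/2 --
    RT 180: heading 0 -> 180
    FD 16: (12,0) -> (-4,0) [heading=180, draw]
    FD 3: (-4,0) -> (-7,0) [heading=180, draw]
    -- iteration 2/2 --
    RT 180: heading 180 -> 0
    FD 16: (-7,0) -> (9,0) [heading=0, draw]
    FD 3: (9,0) -> (12,0) [heading=0, draw]
  ]
  -- iteration 3/4 --
  FD 6: (12,0) -> (18,0) [heading=0, draw]
  REPEAT 2 [
    -- iteration 1/2 --
    RT 180: heading 0 -> 180
    FD 16: (18,0) -> (2,0) [heading=180, draw]
    FD 3: (2,0) -> (-1,0) [heading=180, draw]
    -- iteration 2/2 --
    RT 180: heading 180 -> 0
    FD 16: (-1,0) -> (15,0) [heading=0, draw]
    FD 3: (15,0) -> (18,0) [heading=0, draw]
  ]
  -- iteration 4/4 --
  FD 6: (18,0) -> (24,0) [heading=0, draw]
  REPEAT 2 [
    -- iteration 1/2 --
    RT 180: heading 0 -> 180
    FD 16: (24,0) -> (8,0) [heading=180, draw]
    FD 3: (8,0) -> (5,0) [heading=180, draw]
    -- iteration 2/2 --
    RT 180: heading 180 -> 0
    FD 16: (5,0) -> (21,0) [heading=0, draw]
    FD 3: (21,0) -> (24,0) [heading=0, draw]
  ]
]
Final: pos=(24,0), heading=0, 20 segment(s) drawn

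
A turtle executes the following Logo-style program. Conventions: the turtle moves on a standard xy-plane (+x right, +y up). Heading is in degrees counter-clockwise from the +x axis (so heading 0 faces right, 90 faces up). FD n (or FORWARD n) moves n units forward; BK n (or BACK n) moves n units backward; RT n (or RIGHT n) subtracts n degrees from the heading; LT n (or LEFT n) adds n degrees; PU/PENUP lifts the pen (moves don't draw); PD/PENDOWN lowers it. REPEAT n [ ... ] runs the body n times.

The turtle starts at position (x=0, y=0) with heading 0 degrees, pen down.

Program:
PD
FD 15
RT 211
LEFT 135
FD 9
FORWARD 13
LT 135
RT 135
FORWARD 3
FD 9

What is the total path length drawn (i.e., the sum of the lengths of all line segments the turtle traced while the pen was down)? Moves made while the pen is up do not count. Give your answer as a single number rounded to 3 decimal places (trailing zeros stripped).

Executing turtle program step by step:
Start: pos=(0,0), heading=0, pen down
PD: pen down
FD 15: (0,0) -> (15,0) [heading=0, draw]
RT 211: heading 0 -> 149
LT 135: heading 149 -> 284
FD 9: (15,0) -> (17.177,-8.733) [heading=284, draw]
FD 13: (17.177,-8.733) -> (20.322,-21.347) [heading=284, draw]
LT 135: heading 284 -> 59
RT 135: heading 59 -> 284
FD 3: (20.322,-21.347) -> (21.048,-24.257) [heading=284, draw]
FD 9: (21.048,-24.257) -> (23.225,-32.99) [heading=284, draw]
Final: pos=(23.225,-32.99), heading=284, 5 segment(s) drawn

Segment lengths:
  seg 1: (0,0) -> (15,0), length = 15
  seg 2: (15,0) -> (17.177,-8.733), length = 9
  seg 3: (17.177,-8.733) -> (20.322,-21.347), length = 13
  seg 4: (20.322,-21.347) -> (21.048,-24.257), length = 3
  seg 5: (21.048,-24.257) -> (23.225,-32.99), length = 9
Total = 49

Answer: 49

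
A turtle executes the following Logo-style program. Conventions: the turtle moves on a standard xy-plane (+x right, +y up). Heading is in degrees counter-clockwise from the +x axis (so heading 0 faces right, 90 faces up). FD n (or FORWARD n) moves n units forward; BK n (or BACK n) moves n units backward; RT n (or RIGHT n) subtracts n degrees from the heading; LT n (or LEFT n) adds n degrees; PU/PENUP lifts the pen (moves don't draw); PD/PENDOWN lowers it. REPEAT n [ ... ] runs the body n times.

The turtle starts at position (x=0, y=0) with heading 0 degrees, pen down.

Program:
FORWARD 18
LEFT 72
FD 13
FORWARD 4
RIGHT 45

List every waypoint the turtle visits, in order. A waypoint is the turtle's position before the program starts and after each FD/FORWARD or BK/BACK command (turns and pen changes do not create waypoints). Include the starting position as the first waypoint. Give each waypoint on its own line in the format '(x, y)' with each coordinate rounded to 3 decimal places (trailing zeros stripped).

Answer: (0, 0)
(18, 0)
(22.017, 12.364)
(23.253, 16.168)

Derivation:
Executing turtle program step by step:
Start: pos=(0,0), heading=0, pen down
FD 18: (0,0) -> (18,0) [heading=0, draw]
LT 72: heading 0 -> 72
FD 13: (18,0) -> (22.017,12.364) [heading=72, draw]
FD 4: (22.017,12.364) -> (23.253,16.168) [heading=72, draw]
RT 45: heading 72 -> 27
Final: pos=(23.253,16.168), heading=27, 3 segment(s) drawn
Waypoints (4 total):
(0, 0)
(18, 0)
(22.017, 12.364)
(23.253, 16.168)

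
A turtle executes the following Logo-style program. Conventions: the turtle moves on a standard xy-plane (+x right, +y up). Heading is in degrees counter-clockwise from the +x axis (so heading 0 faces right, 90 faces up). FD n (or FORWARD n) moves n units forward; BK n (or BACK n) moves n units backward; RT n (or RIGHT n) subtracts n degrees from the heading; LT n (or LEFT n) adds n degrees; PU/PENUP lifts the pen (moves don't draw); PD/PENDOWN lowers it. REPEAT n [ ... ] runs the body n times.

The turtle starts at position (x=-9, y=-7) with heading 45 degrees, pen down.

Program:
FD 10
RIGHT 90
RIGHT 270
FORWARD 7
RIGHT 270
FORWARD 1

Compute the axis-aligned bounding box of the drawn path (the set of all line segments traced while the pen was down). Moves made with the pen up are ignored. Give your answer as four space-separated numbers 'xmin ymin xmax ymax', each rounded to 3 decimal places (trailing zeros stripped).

Answer: -9 -7 3.021 5.728

Derivation:
Executing turtle program step by step:
Start: pos=(-9,-7), heading=45, pen down
FD 10: (-9,-7) -> (-1.929,0.071) [heading=45, draw]
RT 90: heading 45 -> 315
RT 270: heading 315 -> 45
FD 7: (-1.929,0.071) -> (3.021,5.021) [heading=45, draw]
RT 270: heading 45 -> 135
FD 1: (3.021,5.021) -> (2.314,5.728) [heading=135, draw]
Final: pos=(2.314,5.728), heading=135, 3 segment(s) drawn

Segment endpoints: x in {-9, -1.929, 2.314, 3.021}, y in {-7, 0.071, 5.021, 5.728}
xmin=-9, ymin=-7, xmax=3.021, ymax=5.728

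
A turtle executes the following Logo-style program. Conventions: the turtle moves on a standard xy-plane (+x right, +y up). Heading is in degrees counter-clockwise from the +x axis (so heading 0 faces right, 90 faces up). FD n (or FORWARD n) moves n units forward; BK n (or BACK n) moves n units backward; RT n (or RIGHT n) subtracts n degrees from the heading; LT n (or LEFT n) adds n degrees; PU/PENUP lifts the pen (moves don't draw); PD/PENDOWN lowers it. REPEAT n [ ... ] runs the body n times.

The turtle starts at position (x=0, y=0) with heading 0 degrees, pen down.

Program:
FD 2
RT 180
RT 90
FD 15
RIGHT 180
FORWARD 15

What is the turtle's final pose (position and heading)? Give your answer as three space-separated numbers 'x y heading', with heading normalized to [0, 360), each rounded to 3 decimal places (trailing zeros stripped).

Answer: 2 0 270

Derivation:
Executing turtle program step by step:
Start: pos=(0,0), heading=0, pen down
FD 2: (0,0) -> (2,0) [heading=0, draw]
RT 180: heading 0 -> 180
RT 90: heading 180 -> 90
FD 15: (2,0) -> (2,15) [heading=90, draw]
RT 180: heading 90 -> 270
FD 15: (2,15) -> (2,0) [heading=270, draw]
Final: pos=(2,0), heading=270, 3 segment(s) drawn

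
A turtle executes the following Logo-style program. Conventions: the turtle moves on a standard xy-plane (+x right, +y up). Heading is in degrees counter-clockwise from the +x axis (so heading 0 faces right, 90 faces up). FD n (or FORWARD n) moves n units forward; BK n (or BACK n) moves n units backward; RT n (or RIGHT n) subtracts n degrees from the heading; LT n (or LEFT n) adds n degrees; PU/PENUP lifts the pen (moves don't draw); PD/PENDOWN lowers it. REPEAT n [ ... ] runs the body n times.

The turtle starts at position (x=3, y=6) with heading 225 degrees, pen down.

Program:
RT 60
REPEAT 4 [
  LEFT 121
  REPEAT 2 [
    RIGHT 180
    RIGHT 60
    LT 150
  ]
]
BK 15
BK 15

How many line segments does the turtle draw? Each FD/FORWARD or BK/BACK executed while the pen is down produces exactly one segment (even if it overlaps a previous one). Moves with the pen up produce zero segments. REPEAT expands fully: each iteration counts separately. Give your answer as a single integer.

Executing turtle program step by step:
Start: pos=(3,6), heading=225, pen down
RT 60: heading 225 -> 165
REPEAT 4 [
  -- iteration 1/4 --
  LT 121: heading 165 -> 286
  REPEAT 2 [
    -- iteration 1/2 --
    RT 180: heading 286 -> 106
    RT 60: heading 106 -> 46
    LT 150: heading 46 -> 196
    -- iteration 2/2 --
    RT 180: heading 196 -> 16
    RT 60: heading 16 -> 316
    LT 150: heading 316 -> 106
  ]
  -- iteration 2/4 --
  LT 121: heading 106 -> 227
  REPEAT 2 [
    -- iteration 1/2 --
    RT 180: heading 227 -> 47
    RT 60: heading 47 -> 347
    LT 150: heading 347 -> 137
    -- iteration 2/2 --
    RT 180: heading 137 -> 317
    RT 60: heading 317 -> 257
    LT 150: heading 257 -> 47
  ]
  -- iteration 3/4 --
  LT 121: heading 47 -> 168
  REPEAT 2 [
    -- iteration 1/2 --
    RT 180: heading 168 -> 348
    RT 60: heading 348 -> 288
    LT 150: heading 288 -> 78
    -- iteration 2/2 --
    RT 180: heading 78 -> 258
    RT 60: heading 258 -> 198
    LT 150: heading 198 -> 348
  ]
  -- iteration 4/4 --
  LT 121: heading 348 -> 109
  REPEAT 2 [
    -- iteration 1/2 --
    RT 180: heading 109 -> 289
    RT 60: heading 289 -> 229
    LT 150: heading 229 -> 19
    -- iteration 2/2 --
    RT 180: heading 19 -> 199
    RT 60: heading 199 -> 139
    LT 150: heading 139 -> 289
  ]
]
BK 15: (3,6) -> (-1.884,20.183) [heading=289, draw]
BK 15: (-1.884,20.183) -> (-6.767,34.366) [heading=289, draw]
Final: pos=(-6.767,34.366), heading=289, 2 segment(s) drawn
Segments drawn: 2

Answer: 2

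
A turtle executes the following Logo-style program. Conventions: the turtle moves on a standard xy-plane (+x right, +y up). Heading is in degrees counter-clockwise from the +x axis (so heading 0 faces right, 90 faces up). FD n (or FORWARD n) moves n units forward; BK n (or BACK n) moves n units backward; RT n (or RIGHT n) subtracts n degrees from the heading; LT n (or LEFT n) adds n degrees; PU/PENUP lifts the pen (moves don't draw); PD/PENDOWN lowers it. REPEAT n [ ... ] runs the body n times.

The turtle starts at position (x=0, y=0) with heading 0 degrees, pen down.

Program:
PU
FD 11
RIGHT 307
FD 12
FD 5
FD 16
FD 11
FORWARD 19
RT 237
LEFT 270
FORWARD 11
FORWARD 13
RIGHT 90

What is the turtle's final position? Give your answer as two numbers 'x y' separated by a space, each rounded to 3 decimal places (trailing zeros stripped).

Answer: 50.589 74.256

Derivation:
Executing turtle program step by step:
Start: pos=(0,0), heading=0, pen down
PU: pen up
FD 11: (0,0) -> (11,0) [heading=0, move]
RT 307: heading 0 -> 53
FD 12: (11,0) -> (18.222,9.584) [heading=53, move]
FD 5: (18.222,9.584) -> (21.231,13.577) [heading=53, move]
FD 16: (21.231,13.577) -> (30.86,26.355) [heading=53, move]
FD 11: (30.86,26.355) -> (37.48,35.14) [heading=53, move]
FD 19: (37.48,35.14) -> (48.914,50.314) [heading=53, move]
RT 237: heading 53 -> 176
LT 270: heading 176 -> 86
FD 11: (48.914,50.314) -> (49.682,61.287) [heading=86, move]
FD 13: (49.682,61.287) -> (50.589,74.256) [heading=86, move]
RT 90: heading 86 -> 356
Final: pos=(50.589,74.256), heading=356, 0 segment(s) drawn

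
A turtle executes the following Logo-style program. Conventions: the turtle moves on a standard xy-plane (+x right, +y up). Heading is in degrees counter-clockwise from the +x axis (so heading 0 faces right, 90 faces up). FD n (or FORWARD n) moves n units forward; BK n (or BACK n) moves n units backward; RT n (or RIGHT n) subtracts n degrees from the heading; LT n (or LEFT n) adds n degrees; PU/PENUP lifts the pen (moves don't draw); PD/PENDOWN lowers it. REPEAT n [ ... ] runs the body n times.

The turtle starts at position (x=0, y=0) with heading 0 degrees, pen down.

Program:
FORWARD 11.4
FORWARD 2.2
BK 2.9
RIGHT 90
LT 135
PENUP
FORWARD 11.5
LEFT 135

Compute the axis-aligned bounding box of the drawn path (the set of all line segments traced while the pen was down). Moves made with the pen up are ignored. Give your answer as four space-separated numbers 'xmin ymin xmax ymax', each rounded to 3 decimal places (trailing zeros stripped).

Executing turtle program step by step:
Start: pos=(0,0), heading=0, pen down
FD 11.4: (0,0) -> (11.4,0) [heading=0, draw]
FD 2.2: (11.4,0) -> (13.6,0) [heading=0, draw]
BK 2.9: (13.6,0) -> (10.7,0) [heading=0, draw]
RT 90: heading 0 -> 270
LT 135: heading 270 -> 45
PU: pen up
FD 11.5: (10.7,0) -> (18.832,8.132) [heading=45, move]
LT 135: heading 45 -> 180
Final: pos=(18.832,8.132), heading=180, 3 segment(s) drawn

Segment endpoints: x in {0, 10.7, 11.4, 13.6}, y in {0}
xmin=0, ymin=0, xmax=13.6, ymax=0

Answer: 0 0 13.6 0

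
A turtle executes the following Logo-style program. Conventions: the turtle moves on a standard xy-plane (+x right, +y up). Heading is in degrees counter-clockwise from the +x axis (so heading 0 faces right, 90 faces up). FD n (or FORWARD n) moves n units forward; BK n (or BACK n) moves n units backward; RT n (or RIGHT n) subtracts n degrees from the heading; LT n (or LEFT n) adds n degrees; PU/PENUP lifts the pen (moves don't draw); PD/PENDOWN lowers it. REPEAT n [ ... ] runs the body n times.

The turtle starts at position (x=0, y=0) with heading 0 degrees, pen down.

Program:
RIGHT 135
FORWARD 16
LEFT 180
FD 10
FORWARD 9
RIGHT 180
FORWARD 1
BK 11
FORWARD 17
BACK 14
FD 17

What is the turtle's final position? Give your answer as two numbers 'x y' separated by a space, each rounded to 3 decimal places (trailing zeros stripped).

Answer: -4.95 -4.95

Derivation:
Executing turtle program step by step:
Start: pos=(0,0), heading=0, pen down
RT 135: heading 0 -> 225
FD 16: (0,0) -> (-11.314,-11.314) [heading=225, draw]
LT 180: heading 225 -> 45
FD 10: (-11.314,-11.314) -> (-4.243,-4.243) [heading=45, draw]
FD 9: (-4.243,-4.243) -> (2.121,2.121) [heading=45, draw]
RT 180: heading 45 -> 225
FD 1: (2.121,2.121) -> (1.414,1.414) [heading=225, draw]
BK 11: (1.414,1.414) -> (9.192,9.192) [heading=225, draw]
FD 17: (9.192,9.192) -> (-2.828,-2.828) [heading=225, draw]
BK 14: (-2.828,-2.828) -> (7.071,7.071) [heading=225, draw]
FD 17: (7.071,7.071) -> (-4.95,-4.95) [heading=225, draw]
Final: pos=(-4.95,-4.95), heading=225, 8 segment(s) drawn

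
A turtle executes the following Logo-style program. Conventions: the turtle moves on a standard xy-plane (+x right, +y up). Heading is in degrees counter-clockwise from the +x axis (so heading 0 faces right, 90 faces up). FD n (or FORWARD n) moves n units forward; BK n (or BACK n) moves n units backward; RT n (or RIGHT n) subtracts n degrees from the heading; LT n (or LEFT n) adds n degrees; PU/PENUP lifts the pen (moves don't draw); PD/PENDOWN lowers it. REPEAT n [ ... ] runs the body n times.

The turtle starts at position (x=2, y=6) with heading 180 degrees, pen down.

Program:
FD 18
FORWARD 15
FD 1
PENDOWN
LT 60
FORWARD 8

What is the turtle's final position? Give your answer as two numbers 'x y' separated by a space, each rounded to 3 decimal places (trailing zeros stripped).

Executing turtle program step by step:
Start: pos=(2,6), heading=180, pen down
FD 18: (2,6) -> (-16,6) [heading=180, draw]
FD 15: (-16,6) -> (-31,6) [heading=180, draw]
FD 1: (-31,6) -> (-32,6) [heading=180, draw]
PD: pen down
LT 60: heading 180 -> 240
FD 8: (-32,6) -> (-36,-0.928) [heading=240, draw]
Final: pos=(-36,-0.928), heading=240, 4 segment(s) drawn

Answer: -36 -0.928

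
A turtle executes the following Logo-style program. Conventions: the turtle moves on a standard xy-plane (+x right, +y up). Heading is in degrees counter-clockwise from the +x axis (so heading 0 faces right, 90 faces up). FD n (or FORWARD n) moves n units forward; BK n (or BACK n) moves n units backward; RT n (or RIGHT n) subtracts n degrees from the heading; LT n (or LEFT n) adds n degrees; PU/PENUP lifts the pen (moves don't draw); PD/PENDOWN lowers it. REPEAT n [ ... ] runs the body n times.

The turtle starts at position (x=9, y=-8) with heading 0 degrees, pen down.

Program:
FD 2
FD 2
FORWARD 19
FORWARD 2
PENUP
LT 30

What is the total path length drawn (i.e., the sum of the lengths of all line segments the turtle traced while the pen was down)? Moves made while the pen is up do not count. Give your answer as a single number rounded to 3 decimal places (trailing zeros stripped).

Answer: 25

Derivation:
Executing turtle program step by step:
Start: pos=(9,-8), heading=0, pen down
FD 2: (9,-8) -> (11,-8) [heading=0, draw]
FD 2: (11,-8) -> (13,-8) [heading=0, draw]
FD 19: (13,-8) -> (32,-8) [heading=0, draw]
FD 2: (32,-8) -> (34,-8) [heading=0, draw]
PU: pen up
LT 30: heading 0 -> 30
Final: pos=(34,-8), heading=30, 4 segment(s) drawn

Segment lengths:
  seg 1: (9,-8) -> (11,-8), length = 2
  seg 2: (11,-8) -> (13,-8), length = 2
  seg 3: (13,-8) -> (32,-8), length = 19
  seg 4: (32,-8) -> (34,-8), length = 2
Total = 25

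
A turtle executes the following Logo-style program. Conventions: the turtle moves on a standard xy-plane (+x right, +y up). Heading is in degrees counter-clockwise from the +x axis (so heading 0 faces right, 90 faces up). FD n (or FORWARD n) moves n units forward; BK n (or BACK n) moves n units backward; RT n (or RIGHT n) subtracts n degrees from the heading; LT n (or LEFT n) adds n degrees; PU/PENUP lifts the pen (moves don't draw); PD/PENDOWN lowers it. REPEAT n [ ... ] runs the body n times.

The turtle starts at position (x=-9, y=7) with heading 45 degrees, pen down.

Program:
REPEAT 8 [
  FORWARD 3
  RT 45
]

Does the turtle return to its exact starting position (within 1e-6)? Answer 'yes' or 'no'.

Executing turtle program step by step:
Start: pos=(-9,7), heading=45, pen down
REPEAT 8 [
  -- iteration 1/8 --
  FD 3: (-9,7) -> (-6.879,9.121) [heading=45, draw]
  RT 45: heading 45 -> 0
  -- iteration 2/8 --
  FD 3: (-6.879,9.121) -> (-3.879,9.121) [heading=0, draw]
  RT 45: heading 0 -> 315
  -- iteration 3/8 --
  FD 3: (-3.879,9.121) -> (-1.757,7) [heading=315, draw]
  RT 45: heading 315 -> 270
  -- iteration 4/8 --
  FD 3: (-1.757,7) -> (-1.757,4) [heading=270, draw]
  RT 45: heading 270 -> 225
  -- iteration 5/8 --
  FD 3: (-1.757,4) -> (-3.879,1.879) [heading=225, draw]
  RT 45: heading 225 -> 180
  -- iteration 6/8 --
  FD 3: (-3.879,1.879) -> (-6.879,1.879) [heading=180, draw]
  RT 45: heading 180 -> 135
  -- iteration 7/8 --
  FD 3: (-6.879,1.879) -> (-9,4) [heading=135, draw]
  RT 45: heading 135 -> 90
  -- iteration 8/8 --
  FD 3: (-9,4) -> (-9,7) [heading=90, draw]
  RT 45: heading 90 -> 45
]
Final: pos=(-9,7), heading=45, 8 segment(s) drawn

Start position: (-9, 7)
Final position: (-9, 7)
Distance = 0; < 1e-6 -> CLOSED

Answer: yes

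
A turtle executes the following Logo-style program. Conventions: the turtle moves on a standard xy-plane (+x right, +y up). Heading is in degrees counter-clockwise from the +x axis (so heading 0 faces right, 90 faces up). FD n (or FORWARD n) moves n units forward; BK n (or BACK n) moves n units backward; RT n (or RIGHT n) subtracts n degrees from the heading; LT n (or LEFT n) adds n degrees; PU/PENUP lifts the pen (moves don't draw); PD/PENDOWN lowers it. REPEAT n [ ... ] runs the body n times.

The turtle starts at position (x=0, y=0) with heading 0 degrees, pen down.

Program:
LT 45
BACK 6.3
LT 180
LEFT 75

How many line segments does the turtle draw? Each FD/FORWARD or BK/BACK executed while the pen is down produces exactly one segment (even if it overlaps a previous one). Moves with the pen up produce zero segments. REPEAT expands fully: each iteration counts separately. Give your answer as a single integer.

Executing turtle program step by step:
Start: pos=(0,0), heading=0, pen down
LT 45: heading 0 -> 45
BK 6.3: (0,0) -> (-4.455,-4.455) [heading=45, draw]
LT 180: heading 45 -> 225
LT 75: heading 225 -> 300
Final: pos=(-4.455,-4.455), heading=300, 1 segment(s) drawn
Segments drawn: 1

Answer: 1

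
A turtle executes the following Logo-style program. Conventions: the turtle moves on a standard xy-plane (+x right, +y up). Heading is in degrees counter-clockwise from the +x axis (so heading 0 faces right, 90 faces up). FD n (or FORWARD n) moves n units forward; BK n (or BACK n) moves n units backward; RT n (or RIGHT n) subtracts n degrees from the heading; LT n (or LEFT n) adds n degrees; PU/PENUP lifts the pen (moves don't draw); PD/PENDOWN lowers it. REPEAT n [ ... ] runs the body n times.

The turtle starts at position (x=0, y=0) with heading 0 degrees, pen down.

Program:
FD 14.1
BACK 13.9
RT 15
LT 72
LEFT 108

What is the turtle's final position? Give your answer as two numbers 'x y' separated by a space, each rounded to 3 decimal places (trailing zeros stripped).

Executing turtle program step by step:
Start: pos=(0,0), heading=0, pen down
FD 14.1: (0,0) -> (14.1,0) [heading=0, draw]
BK 13.9: (14.1,0) -> (0.2,0) [heading=0, draw]
RT 15: heading 0 -> 345
LT 72: heading 345 -> 57
LT 108: heading 57 -> 165
Final: pos=(0.2,0), heading=165, 2 segment(s) drawn

Answer: 0.2 0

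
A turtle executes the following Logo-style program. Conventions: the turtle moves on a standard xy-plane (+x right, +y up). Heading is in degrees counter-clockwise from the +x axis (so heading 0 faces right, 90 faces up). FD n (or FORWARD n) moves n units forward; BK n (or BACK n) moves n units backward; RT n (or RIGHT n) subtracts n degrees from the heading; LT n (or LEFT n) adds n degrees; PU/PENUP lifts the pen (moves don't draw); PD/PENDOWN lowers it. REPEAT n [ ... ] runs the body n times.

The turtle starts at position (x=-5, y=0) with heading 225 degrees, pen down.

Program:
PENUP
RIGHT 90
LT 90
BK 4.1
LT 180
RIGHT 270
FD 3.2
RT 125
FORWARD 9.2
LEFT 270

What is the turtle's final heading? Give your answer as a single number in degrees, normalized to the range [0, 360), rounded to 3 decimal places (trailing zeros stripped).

Answer: 280

Derivation:
Executing turtle program step by step:
Start: pos=(-5,0), heading=225, pen down
PU: pen up
RT 90: heading 225 -> 135
LT 90: heading 135 -> 225
BK 4.1: (-5,0) -> (-2.101,2.899) [heading=225, move]
LT 180: heading 225 -> 45
RT 270: heading 45 -> 135
FD 3.2: (-2.101,2.899) -> (-4.364,5.162) [heading=135, move]
RT 125: heading 135 -> 10
FD 9.2: (-4.364,5.162) -> (4.697,6.759) [heading=10, move]
LT 270: heading 10 -> 280
Final: pos=(4.697,6.759), heading=280, 0 segment(s) drawn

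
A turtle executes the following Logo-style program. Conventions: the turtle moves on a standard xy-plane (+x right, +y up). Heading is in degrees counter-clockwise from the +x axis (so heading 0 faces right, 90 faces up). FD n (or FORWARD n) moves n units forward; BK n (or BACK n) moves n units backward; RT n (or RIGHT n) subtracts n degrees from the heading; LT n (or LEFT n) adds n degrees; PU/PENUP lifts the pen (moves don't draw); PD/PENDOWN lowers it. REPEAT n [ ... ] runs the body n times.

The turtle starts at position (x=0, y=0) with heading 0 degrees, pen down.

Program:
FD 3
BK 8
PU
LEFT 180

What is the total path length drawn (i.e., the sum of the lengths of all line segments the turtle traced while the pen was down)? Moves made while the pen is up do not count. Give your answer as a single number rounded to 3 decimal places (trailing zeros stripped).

Answer: 11

Derivation:
Executing turtle program step by step:
Start: pos=(0,0), heading=0, pen down
FD 3: (0,0) -> (3,0) [heading=0, draw]
BK 8: (3,0) -> (-5,0) [heading=0, draw]
PU: pen up
LT 180: heading 0 -> 180
Final: pos=(-5,0), heading=180, 2 segment(s) drawn

Segment lengths:
  seg 1: (0,0) -> (3,0), length = 3
  seg 2: (3,0) -> (-5,0), length = 8
Total = 11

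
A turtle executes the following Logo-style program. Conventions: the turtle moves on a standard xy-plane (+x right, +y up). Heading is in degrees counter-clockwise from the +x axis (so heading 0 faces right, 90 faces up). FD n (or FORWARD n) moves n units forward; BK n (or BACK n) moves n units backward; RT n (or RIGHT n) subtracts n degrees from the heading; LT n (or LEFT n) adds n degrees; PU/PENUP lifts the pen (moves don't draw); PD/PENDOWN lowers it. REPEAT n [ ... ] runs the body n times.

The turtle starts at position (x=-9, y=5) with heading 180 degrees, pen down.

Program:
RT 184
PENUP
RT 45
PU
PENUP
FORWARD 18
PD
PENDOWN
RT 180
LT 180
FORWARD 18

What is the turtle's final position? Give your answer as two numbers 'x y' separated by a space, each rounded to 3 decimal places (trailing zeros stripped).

Answer: 14.618 -22.17

Derivation:
Executing turtle program step by step:
Start: pos=(-9,5), heading=180, pen down
RT 184: heading 180 -> 356
PU: pen up
RT 45: heading 356 -> 311
PU: pen up
PU: pen up
FD 18: (-9,5) -> (2.809,-8.585) [heading=311, move]
PD: pen down
PD: pen down
RT 180: heading 311 -> 131
LT 180: heading 131 -> 311
FD 18: (2.809,-8.585) -> (14.618,-22.17) [heading=311, draw]
Final: pos=(14.618,-22.17), heading=311, 1 segment(s) drawn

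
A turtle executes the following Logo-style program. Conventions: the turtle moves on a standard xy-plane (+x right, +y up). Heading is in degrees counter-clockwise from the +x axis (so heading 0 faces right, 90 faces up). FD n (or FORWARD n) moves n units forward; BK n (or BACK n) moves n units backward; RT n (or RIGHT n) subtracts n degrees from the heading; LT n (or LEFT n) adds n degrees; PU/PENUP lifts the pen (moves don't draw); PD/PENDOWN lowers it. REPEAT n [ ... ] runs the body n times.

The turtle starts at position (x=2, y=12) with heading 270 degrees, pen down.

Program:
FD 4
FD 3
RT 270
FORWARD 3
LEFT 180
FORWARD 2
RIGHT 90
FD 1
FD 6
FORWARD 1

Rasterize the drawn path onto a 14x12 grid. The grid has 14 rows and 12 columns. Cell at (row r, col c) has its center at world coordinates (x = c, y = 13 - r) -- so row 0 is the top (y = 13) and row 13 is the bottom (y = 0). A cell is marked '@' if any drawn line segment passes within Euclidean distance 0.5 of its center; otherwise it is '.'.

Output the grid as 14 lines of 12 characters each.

Answer: ...@........
..@@........
..@@........
..@@........
..@@........
..@@........
..@@........
..@@........
..@@@@......
............
............
............
............
............

Derivation:
Segment 0: (2,12) -> (2,8)
Segment 1: (2,8) -> (2,5)
Segment 2: (2,5) -> (5,5)
Segment 3: (5,5) -> (3,5)
Segment 4: (3,5) -> (3,6)
Segment 5: (3,6) -> (3,12)
Segment 6: (3,12) -> (3,13)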